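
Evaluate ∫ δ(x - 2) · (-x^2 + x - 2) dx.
-4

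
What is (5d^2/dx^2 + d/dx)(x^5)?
5 x^{3} \left(x + 20\right)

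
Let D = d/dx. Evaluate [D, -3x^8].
- 24 x^{7}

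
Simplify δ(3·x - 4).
\frac{\delta(x - 4/3)}{3}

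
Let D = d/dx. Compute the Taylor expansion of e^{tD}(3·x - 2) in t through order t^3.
3 t + 3 x - 2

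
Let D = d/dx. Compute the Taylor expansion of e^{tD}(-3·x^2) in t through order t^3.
- 3 t^{2} - 6 t x - 3 x^{2}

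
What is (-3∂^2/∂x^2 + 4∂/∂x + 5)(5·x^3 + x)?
25 x^{3} + 60 x^{2} - 85 x + 4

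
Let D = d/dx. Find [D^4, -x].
-4D^{3}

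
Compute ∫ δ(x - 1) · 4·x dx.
4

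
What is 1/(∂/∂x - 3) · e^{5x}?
\frac{e^{5 x}}{2}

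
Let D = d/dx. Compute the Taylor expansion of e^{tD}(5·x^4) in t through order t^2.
5 x^{2} \left(6 t^{2} + 4 t x + x^{2}\right)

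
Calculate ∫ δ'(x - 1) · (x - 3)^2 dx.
4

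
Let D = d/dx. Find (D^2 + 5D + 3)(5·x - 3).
15 x + 16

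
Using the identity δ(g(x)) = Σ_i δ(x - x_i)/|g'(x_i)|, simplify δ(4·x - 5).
\frac{\delta(x - 5/4)}{4}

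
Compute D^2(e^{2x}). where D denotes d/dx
4 e^{2 x}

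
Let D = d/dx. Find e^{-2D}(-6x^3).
- 6 x^{3} + 36 x^{2} - 72 x + 48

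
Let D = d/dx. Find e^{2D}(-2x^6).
- 2 x^{6} - 24 x^{5} - 120 x^{4} - 320 x^{3} - 480 x^{2} - 384 x - 128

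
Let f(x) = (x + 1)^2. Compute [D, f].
2 x + 2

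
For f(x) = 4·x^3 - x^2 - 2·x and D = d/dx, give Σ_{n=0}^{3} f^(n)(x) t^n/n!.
4 t^{3} + t^{2} \left(12 x - 1\right) - 2 t \left(- 6 x^{2} + x + 1\right) + 4 x^{3} - x^{2} - 2 x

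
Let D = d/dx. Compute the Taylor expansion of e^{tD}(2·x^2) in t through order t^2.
2 t^{2} + 4 t x + 2 x^{2}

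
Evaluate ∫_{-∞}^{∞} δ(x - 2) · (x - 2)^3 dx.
0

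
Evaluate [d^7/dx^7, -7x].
-49\frac{d^{6}}{dx^{6}}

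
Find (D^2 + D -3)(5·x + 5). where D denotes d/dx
- 15 x - 10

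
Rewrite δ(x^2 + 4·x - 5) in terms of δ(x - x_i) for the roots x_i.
\frac{\delta(x + 5) + \delta(x - 1)}{6}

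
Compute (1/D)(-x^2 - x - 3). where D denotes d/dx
- \frac{x^{3}}{3} - \frac{x^{2}}{2} - 3 x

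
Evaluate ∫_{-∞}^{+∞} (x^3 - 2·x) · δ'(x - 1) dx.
-1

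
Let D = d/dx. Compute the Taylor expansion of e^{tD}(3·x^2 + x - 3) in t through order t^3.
3 t^{2} + t \left(6 x + 1\right) + 3 x^{2} + x - 3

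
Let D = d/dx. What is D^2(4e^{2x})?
16 e^{2 x}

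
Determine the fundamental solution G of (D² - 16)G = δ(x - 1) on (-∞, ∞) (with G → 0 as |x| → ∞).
-\frac{e^{-4|x - 1|}}{8}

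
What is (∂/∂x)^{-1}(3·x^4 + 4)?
\frac{3 x^{5}}{5} + 4 x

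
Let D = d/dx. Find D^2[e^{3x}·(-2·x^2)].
\left(- 18 x^{2} - 24 x - 4\right) e^{3 x}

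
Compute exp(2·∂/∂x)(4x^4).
4 x^{4} + 32 x^{3} + 96 x^{2} + 128 x + 64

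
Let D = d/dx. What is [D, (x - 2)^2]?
2 x - 4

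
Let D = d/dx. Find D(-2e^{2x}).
- 4 e^{2 x}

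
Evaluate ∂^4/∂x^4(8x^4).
192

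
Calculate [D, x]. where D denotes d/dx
1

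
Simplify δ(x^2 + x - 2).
\frac{\delta(x + 2) + \delta(x - 1)}{3}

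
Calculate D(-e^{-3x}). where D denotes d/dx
3 e^{- 3 x}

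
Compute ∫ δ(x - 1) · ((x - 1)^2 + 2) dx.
2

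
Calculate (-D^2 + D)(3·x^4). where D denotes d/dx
12 x^{2} \left(x - 3\right)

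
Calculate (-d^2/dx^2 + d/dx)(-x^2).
2 - 2 x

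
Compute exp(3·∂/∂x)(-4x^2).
- 4 x^{2} - 24 x - 36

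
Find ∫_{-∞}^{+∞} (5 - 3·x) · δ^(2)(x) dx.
0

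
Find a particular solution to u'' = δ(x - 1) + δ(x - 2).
\frac{|x - 1|}{2} + \frac{|x - 2|}{2}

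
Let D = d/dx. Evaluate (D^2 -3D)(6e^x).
- 12 e^{x}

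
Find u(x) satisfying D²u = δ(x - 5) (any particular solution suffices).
\frac{|x - 5|}{2}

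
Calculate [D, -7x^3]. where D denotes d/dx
- 21 x^{2}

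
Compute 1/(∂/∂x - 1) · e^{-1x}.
- \frac{e^{- x}}{2}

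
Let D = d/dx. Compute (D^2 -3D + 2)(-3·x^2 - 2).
- 6 x^{2} + 18 x - 10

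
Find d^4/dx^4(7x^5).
840 x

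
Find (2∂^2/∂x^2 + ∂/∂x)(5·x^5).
25 x^{3} \left(x + 8\right)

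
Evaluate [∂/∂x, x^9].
9 x^{8}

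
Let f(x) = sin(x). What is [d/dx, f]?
\cos{\left(x \right)}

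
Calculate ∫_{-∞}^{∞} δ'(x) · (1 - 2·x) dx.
2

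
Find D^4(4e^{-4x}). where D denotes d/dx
1024 e^{- 4 x}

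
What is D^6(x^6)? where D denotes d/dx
720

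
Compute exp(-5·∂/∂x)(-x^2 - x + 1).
- x^{2} + 9 x - 19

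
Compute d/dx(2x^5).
10 x^{4}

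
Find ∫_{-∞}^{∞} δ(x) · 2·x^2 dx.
0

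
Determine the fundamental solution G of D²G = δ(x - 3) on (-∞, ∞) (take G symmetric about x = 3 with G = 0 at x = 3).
\frac{|x - 3|}{2}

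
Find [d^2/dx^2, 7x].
14\frac{d}{dx}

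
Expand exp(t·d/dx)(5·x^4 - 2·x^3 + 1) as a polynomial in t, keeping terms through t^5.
5 t^{4} + t^{3} \left(20 x - 2\right) + 6 t^{2} x \left(5 x - 1\right) + 2 t x^{2} \left(10 x - 3\right) + 5 x^{4} - 2 x^{3} + 1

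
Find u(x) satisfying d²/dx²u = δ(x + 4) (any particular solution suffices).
\frac{|x + 4|}{2}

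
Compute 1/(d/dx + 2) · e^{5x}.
\frac{e^{5 x}}{7}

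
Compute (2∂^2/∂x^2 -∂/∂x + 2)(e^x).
3 e^{x}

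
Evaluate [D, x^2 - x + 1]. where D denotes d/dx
2 x - 1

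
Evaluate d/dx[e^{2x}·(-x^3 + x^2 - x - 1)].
\left(- 2 x^{3} - x^{2} - 3\right) e^{2 x}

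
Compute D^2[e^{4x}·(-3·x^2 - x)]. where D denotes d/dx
\left(- 48 x^{2} - 64 x - 14\right) e^{4 x}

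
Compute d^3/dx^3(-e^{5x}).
- 125 e^{5 x}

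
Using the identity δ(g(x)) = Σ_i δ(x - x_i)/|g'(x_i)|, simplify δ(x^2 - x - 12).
\frac{\delta(x + 3) + \delta(x - 4)}{7}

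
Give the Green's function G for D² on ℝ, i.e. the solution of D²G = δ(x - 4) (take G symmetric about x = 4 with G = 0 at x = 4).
\frac{|x - 4|}{2}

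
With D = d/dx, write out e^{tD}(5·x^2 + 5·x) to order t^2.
5 t^{2} + 5 t \left(2 x + 1\right) + 5 x^{2} + 5 x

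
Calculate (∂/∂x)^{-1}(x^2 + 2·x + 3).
\frac{x^{3}}{3} + x^{2} + 3 x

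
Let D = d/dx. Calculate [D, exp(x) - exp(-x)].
2 \cosh{\left(x \right)}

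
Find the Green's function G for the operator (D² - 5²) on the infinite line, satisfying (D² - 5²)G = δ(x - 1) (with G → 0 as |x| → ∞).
-\frac{e^{-5|x - 1|}}{10}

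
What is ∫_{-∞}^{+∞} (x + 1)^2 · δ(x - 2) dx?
9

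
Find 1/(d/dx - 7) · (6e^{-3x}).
- \frac{3 e^{- 3 x}}{5}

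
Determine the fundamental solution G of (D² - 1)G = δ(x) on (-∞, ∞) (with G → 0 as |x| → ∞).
-\frac{e^{-|x|}}{2}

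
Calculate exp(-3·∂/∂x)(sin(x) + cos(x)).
\sqrt{2} \cos{\left(- x + \frac{\pi}{4} + 3 \right)}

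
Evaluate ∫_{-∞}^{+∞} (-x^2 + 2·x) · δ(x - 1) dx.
1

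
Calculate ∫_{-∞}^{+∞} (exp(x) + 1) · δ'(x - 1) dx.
- e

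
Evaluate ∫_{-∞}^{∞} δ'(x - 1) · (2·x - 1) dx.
-2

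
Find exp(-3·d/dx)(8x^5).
8 x^{5} - 120 x^{4} + 720 x^{3} - 2160 x^{2} + 3240 x - 1944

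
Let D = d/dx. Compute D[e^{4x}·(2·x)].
\left(8 x + 2\right) e^{4 x}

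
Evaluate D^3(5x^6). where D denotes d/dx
600 x^{3}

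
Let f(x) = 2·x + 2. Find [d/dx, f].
2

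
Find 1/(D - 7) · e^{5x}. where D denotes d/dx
- \frac{e^{5 x}}{2}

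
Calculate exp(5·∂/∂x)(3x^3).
3 x^{3} + 45 x^{2} + 225 x + 375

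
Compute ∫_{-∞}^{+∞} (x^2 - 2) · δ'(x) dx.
0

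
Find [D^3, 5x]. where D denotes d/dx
15D^{2}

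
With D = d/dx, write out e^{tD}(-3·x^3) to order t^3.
- 3 t^{3} - 9 t^{2} x - 9 t x^{2} - 3 x^{3}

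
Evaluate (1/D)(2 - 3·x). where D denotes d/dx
- \frac{3 x^{2}}{2} + 2 x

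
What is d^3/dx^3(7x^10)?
5040 x^{7}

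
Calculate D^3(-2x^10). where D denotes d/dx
- 1440 x^{7}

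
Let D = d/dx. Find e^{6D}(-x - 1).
- x - 7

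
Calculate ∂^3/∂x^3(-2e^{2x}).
- 16 e^{2 x}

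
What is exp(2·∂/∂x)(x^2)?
x^{2} + 4 x + 4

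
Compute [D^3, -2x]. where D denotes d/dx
-6D^{2}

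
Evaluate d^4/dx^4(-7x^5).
- 840 x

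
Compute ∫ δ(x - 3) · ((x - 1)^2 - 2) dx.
2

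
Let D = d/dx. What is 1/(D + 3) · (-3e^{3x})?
- \frac{e^{3 x}}{2}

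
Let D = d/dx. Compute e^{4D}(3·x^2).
3 x^{2} + 24 x + 48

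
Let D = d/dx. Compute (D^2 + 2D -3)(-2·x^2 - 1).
6 x^{2} - 8 x - 1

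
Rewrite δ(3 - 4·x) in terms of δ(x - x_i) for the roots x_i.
\frac{\delta(x - 3/4)}{4}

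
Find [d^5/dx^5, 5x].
25\frac{d^{4}}{dx^{4}}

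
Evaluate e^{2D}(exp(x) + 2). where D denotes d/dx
e^{x + 2} + 2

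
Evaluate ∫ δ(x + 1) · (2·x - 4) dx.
-6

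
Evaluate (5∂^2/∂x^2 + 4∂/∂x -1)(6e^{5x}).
864 e^{5 x}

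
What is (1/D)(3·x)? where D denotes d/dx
\frac{3 x^{2}}{2}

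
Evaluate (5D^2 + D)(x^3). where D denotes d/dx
3 x \left(x + 10\right)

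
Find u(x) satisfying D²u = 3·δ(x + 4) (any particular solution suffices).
\frac{3|x + 4|}{2}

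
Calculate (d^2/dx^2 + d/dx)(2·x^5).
10 x^{3} \left(x + 4\right)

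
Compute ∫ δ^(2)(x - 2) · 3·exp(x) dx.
3 e^{2}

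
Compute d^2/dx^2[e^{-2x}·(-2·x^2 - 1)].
8 \left(- x^{2} + 2 x - 1\right) e^{- 2 x}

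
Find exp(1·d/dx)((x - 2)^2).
x^{2} - 2 x + 1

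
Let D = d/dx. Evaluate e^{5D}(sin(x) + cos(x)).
\sqrt{2} \sin{\left(x + \frac{\pi}{4} + 5 \right)}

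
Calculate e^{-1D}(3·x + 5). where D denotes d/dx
3 x + 2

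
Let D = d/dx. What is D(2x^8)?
16 x^{7}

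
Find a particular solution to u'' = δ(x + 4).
\frac{|x + 4|}{2}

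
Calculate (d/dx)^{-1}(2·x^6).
\frac{2 x^{7}}{7}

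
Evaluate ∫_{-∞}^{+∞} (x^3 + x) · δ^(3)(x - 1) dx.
-6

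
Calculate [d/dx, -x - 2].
-1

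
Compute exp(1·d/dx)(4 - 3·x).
1 - 3 x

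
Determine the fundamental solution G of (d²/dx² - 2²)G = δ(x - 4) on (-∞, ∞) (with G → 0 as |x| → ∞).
-\frac{e^{-2|x - 4|}}{4}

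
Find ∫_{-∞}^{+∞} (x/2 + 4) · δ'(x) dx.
- \frac{1}{2}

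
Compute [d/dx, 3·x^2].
6 x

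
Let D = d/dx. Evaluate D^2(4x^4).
48 x^{2}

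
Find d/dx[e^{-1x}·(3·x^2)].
3 x \left(2 - x\right) e^{- x}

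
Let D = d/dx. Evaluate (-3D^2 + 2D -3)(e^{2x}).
- 11 e^{2 x}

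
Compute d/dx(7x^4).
28 x^{3}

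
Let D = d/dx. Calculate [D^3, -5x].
-15D^{2}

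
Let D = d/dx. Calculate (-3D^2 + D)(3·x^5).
15 x^{3} \left(x - 12\right)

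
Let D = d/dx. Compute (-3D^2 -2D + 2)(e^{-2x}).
- 6 e^{- 2 x}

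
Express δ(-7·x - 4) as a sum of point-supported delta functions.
\frac{\delta(x + 4/7)}{7}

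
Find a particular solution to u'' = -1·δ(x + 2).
-\frac{|x + 2|}{2}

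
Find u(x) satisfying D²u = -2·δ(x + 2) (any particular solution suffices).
-|x + 2|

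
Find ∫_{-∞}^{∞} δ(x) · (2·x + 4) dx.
4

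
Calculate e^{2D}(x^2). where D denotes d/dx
x^{2} + 4 x + 4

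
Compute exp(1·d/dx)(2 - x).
1 - x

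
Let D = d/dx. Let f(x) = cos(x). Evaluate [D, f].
- \sin{\left(x \right)}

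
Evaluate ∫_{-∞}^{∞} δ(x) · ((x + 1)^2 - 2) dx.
-1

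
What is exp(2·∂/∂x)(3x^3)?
3 x^{3} + 18 x^{2} + 36 x + 24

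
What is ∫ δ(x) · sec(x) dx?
1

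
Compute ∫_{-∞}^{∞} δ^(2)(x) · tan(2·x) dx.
0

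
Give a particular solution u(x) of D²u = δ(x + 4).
\frac{|x + 4|}{2}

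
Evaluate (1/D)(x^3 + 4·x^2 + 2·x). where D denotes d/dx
\frac{x^{4}}{4} + \frac{4 x^{3}}{3} + x^{2}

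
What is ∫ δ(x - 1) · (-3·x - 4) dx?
-7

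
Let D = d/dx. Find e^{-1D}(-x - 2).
- x - 1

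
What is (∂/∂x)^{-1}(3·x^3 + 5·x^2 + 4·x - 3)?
\frac{3 x^{4}}{4} + \frac{5 x^{3}}{3} + 2 x^{2} - 3 x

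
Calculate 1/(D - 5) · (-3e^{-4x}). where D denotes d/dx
\frac{e^{- 4 x}}{3}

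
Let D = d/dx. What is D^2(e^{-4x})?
16 e^{- 4 x}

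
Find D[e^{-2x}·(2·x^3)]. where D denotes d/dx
x^{2} \left(6 - 4 x\right) e^{- 2 x}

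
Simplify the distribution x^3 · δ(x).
0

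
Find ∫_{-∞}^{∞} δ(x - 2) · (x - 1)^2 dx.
1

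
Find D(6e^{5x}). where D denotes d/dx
30 e^{5 x}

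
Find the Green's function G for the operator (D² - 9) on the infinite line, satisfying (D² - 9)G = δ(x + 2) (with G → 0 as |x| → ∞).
-\frac{e^{-3|x + 2|}}{6}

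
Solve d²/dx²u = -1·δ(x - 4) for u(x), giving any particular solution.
-\frac{|x - 4|}{2}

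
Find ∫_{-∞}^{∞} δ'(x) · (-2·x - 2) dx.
2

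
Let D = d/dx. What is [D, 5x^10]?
50 x^{9}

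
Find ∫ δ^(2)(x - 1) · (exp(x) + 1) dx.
e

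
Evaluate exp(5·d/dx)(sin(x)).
\sin{\left(x + 5 \right)}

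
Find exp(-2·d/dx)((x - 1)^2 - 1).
x^{2} - 6 x + 8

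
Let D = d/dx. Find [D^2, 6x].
12D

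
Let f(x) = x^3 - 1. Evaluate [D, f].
3 x^{2}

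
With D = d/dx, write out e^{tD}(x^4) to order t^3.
x \left(4 t^{3} + 6 t^{2} x + 4 t x^{2} + x^{3}\right)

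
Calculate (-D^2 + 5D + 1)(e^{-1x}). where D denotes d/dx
- 5 e^{- x}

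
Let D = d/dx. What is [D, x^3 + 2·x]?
3 x^{2} + 2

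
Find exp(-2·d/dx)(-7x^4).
- 7 x^{4} + 56 x^{3} - 168 x^{2} + 224 x - 112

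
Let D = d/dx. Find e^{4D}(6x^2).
6 x^{2} + 48 x + 96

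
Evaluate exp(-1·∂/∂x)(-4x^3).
- 4 x^{3} + 12 x^{2} - 12 x + 4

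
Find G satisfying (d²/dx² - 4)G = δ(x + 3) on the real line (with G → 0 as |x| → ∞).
-\frac{e^{-2|x + 3|}}{4}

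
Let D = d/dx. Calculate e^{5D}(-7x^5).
- 7 x^{5} - 175 x^{4} - 1750 x^{3} - 8750 x^{2} - 21875 x - 21875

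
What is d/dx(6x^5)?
30 x^{4}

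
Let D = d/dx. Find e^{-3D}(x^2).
x^{2} - 6 x + 9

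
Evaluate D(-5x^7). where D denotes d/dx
- 35 x^{6}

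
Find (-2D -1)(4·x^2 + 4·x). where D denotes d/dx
- 4 x^{2} - 20 x - 8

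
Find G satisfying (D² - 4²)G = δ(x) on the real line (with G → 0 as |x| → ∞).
-\frac{e^{-4|x|}}{8}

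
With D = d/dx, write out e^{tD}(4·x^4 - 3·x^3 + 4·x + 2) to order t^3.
t^{3} \left(16 x - 3\right) + 3 t^{2} x \left(8 x - 3\right) + t \left(16 x^{3} - 9 x^{2} + 4\right) + 4 x^{4} - 3 x^{3} + 4 x + 2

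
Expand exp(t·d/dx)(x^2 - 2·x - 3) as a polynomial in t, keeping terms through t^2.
t^{2} + 2 t \left(x - 1\right) + x^{2} - 2 x - 3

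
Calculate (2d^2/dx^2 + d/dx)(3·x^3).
9 x \left(x + 4\right)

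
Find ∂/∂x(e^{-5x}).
- 5 e^{- 5 x}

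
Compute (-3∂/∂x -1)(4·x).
- 4 x - 12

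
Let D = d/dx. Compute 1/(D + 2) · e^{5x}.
\frac{e^{5 x}}{7}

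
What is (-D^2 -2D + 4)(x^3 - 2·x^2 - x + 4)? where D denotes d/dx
4 x^{3} - 14 x^{2} - 2 x + 22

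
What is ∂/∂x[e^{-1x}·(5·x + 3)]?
\left(2 - 5 x\right) e^{- x}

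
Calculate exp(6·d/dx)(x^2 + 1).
x^{2} + 12 x + 37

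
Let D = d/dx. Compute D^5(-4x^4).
0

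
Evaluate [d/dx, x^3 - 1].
3 x^{2}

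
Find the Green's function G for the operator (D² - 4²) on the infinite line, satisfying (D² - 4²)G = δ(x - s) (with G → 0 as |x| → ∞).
-\frac{e^{-4|x-s|}}{8}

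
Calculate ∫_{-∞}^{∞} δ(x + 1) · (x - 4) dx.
-5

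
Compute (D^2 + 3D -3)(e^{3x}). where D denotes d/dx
15 e^{3 x}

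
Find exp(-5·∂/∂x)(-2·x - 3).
7 - 2 x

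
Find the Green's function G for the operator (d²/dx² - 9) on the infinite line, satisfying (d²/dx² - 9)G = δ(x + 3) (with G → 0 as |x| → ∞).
-\frac{e^{-3|x + 3|}}{6}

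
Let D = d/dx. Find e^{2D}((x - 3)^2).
x^{2} - 2 x + 1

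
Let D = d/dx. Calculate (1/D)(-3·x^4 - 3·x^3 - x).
- \frac{3 x^{5}}{5} - \frac{3 x^{4}}{4} - \frac{x^{2}}{2}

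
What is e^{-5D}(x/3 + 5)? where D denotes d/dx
\frac{x}{3} + \frac{10}{3}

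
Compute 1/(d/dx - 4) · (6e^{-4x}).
- \frac{3 e^{- 4 x}}{4}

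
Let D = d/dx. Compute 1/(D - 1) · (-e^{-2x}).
\frac{e^{- 2 x}}{3}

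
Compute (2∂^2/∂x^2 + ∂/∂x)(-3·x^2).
- 6 x - 12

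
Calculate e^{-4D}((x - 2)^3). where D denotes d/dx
x^{3} - 18 x^{2} + 108 x - 216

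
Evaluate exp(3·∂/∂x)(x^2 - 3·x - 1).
x^{2} + 3 x - 1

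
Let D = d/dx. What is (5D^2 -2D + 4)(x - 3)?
4 x - 14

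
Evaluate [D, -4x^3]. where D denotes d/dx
- 12 x^{2}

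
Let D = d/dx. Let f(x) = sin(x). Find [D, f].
\cos{\left(x \right)}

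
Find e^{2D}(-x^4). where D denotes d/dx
- x^{4} - 8 x^{3} - 24 x^{2} - 32 x - 16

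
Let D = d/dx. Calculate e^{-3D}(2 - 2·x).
8 - 2 x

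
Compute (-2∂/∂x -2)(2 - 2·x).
4 x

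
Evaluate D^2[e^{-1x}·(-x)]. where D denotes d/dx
\left(2 - x\right) e^{- x}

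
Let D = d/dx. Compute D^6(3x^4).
0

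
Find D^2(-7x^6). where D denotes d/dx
- 210 x^{4}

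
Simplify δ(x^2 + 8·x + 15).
\frac{\delta(x + 3) + \delta(x + 5)}{2}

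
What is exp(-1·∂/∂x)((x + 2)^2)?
x^{2} + 2 x + 1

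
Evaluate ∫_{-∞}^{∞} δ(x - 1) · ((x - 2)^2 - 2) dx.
-1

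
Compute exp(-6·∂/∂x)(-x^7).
- x^{7} + 42 x^{6} - 756 x^{5} + 7560 x^{4} - 45360 x^{3} + 163296 x^{2} - 326592 x + 279936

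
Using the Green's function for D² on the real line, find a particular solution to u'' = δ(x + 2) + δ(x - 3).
\frac{|x + 2|}{2} + \frac{|x - 3|}{2}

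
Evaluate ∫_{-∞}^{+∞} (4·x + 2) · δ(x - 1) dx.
6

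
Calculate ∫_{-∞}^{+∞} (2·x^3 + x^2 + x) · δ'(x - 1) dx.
-9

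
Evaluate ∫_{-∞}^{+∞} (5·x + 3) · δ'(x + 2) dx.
-5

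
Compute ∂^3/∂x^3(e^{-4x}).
- 64 e^{- 4 x}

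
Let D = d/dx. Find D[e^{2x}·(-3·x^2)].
6 x \left(- x - 1\right) e^{2 x}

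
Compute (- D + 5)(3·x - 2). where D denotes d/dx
15 x - 13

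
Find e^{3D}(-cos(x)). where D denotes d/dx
- \cos{\left(x + 3 \right)}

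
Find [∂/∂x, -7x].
-7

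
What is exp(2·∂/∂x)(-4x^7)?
- 4 x^{7} - 56 x^{6} - 336 x^{5} - 1120 x^{4} - 2240 x^{3} - 2688 x^{2} - 1792 x - 512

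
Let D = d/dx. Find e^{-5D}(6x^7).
6 x^{7} - 210 x^{6} + 3150 x^{5} - 26250 x^{4} + 131250 x^{3} - 393750 x^{2} + 656250 x - 468750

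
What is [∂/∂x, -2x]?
-2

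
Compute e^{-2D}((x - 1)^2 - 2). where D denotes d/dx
x^{2} - 6 x + 7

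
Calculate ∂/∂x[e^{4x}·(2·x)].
\left(8 x + 2\right) e^{4 x}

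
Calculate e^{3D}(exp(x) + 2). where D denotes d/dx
e^{x + 3} + 2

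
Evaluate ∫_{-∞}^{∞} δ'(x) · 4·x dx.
-4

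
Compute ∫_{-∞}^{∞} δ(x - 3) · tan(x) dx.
\tan{\left(3 \right)}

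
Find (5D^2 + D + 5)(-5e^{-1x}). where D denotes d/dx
- 45 e^{- x}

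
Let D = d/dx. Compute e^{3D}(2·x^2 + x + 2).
2 x^{2} + 13 x + 23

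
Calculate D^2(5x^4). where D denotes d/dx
60 x^{2}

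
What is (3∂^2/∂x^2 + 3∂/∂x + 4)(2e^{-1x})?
8 e^{- x}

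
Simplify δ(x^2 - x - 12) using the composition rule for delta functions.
\frac{\delta(x - 4) + \delta(x + 3)}{7}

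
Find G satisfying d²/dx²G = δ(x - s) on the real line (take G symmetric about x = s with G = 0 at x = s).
\frac{|x - s|}{2}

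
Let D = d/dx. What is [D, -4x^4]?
- 16 x^{3}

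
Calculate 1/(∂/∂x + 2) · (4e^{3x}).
\frac{4 e^{3 x}}{5}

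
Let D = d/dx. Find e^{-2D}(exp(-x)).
e^{2 - x}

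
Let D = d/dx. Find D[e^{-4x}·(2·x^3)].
x^{2} \left(6 - 8 x\right) e^{- 4 x}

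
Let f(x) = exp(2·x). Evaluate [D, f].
2 e^{2 x}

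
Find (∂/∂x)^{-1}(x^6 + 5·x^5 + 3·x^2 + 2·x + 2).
\frac{x^{7}}{7} + \frac{5 x^{6}}{6} + x^{3} + x^{2} + 2 x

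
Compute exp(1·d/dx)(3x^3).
3 x^{3} + 9 x^{2} + 9 x + 3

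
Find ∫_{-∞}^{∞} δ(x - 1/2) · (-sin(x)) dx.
- \sin{\left(\frac{1}{2} \right)}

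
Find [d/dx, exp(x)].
e^{x}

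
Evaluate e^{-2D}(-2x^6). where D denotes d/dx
- 2 x^{6} + 24 x^{5} - 120 x^{4} + 320 x^{3} - 480 x^{2} + 384 x - 128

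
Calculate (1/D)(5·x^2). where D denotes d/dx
\frac{5 x^{3}}{3}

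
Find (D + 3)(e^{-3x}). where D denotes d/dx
0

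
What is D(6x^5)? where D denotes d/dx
30 x^{4}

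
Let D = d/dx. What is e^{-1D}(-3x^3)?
- 3 x^{3} + 9 x^{2} - 9 x + 3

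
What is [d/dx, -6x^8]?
- 48 x^{7}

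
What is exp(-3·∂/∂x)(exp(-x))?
e^{3 - x}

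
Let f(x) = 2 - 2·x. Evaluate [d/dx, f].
-2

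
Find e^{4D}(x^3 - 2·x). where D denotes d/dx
x^{3} + 12 x^{2} + 46 x + 56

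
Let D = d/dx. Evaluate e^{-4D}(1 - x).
5 - x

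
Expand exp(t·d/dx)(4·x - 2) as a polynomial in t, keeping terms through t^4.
4 t + 4 x - 2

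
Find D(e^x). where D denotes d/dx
e^{x}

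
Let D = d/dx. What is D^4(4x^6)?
1440 x^{2}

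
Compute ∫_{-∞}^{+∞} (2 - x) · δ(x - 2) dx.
0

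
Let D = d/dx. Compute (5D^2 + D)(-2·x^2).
- 4 x - 20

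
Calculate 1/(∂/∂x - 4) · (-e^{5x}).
- e^{5 x}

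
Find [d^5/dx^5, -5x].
-25\frac{d^{4}}{dx^{4}}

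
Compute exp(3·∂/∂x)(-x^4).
- x^{4} - 12 x^{3} - 54 x^{2} - 108 x - 81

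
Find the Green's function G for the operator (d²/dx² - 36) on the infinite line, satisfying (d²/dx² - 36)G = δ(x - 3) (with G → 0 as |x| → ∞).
-\frac{e^{-6|x - 3|}}{12}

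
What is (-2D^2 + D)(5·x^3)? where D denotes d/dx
15 x \left(x - 4\right)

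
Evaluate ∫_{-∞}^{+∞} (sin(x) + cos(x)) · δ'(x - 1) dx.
- \cos{\left(1 \right)} + \sin{\left(1 \right)}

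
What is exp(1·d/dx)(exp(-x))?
e^{- x - 1}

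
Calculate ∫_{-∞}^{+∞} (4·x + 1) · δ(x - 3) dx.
13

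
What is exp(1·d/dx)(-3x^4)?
- 3 x^{4} - 12 x^{3} - 18 x^{2} - 12 x - 3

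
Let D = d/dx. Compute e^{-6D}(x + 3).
x - 3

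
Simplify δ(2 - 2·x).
\frac{\delta(x - 1)}{2}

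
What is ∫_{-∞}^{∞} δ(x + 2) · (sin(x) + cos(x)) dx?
- \sin{\left(2 \right)} + \cos{\left(2 \right)}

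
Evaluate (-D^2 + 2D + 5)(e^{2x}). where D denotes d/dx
5 e^{2 x}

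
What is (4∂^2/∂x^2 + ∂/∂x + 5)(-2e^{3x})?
- 88 e^{3 x}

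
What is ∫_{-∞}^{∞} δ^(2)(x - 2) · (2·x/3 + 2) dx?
0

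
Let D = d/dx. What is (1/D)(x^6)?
\frac{x^{7}}{7}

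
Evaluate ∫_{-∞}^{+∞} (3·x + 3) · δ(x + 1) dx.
0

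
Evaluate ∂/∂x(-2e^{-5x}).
10 e^{- 5 x}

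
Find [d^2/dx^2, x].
2\frac{d}{dx}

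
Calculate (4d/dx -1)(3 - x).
x - 7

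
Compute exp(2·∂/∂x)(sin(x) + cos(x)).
\sqrt{2} \sin{\left(x + \frac{\pi}{4} + 2 \right)}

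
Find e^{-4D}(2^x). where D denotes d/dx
2^{x - 4}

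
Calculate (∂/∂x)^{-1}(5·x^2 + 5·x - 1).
\frac{5 x^{3}}{3} + \frac{5 x^{2}}{2} - x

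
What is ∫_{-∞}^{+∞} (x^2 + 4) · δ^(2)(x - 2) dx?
2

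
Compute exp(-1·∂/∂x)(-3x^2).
- 3 x^{2} + 6 x - 3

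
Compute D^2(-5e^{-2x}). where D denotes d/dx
- 20 e^{- 2 x}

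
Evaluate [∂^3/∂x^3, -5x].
-15\frac{d^{2}}{dx^{2}}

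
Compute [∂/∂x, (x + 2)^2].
2 x + 4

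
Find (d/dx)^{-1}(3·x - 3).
\frac{3 x^{2}}{2} - 3 x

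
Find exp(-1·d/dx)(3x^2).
3 x^{2} - 6 x + 3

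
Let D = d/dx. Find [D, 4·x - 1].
4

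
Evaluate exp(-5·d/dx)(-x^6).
- x^{6} + 30 x^{5} - 375 x^{4} + 2500 x^{3} - 9375 x^{2} + 18750 x - 15625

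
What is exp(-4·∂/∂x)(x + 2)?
x - 2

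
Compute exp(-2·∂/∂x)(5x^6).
5 x^{6} - 60 x^{5} + 300 x^{4} - 800 x^{3} + 1200 x^{2} - 960 x + 320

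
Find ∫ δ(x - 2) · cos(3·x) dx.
\cos{\left(6 \right)}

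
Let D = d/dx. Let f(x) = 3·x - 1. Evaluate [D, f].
3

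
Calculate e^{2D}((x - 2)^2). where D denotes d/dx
x^{2}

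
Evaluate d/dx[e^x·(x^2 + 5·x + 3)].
\left(x^{2} + 7 x + 8\right) e^{x}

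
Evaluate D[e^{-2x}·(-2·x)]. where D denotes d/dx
2 \left(2 x - 1\right) e^{- 2 x}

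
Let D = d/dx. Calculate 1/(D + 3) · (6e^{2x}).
\frac{6 e^{2 x}}{5}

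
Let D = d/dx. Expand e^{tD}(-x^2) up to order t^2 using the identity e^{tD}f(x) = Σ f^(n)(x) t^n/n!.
- t^{2} - 2 t x - x^{2}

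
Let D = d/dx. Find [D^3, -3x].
-9D^{2}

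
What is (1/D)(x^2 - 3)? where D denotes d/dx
\frac{x^{3}}{3} - 3 x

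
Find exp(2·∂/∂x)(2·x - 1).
2 x + 3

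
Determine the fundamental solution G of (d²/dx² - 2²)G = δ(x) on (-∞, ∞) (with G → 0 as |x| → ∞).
-\frac{e^{-2|x|}}{4}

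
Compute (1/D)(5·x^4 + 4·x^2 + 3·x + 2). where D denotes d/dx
x^{5} + \frac{4 x^{3}}{3} + \frac{3 x^{2}}{2} + 2 x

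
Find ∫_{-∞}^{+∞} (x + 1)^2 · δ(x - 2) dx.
9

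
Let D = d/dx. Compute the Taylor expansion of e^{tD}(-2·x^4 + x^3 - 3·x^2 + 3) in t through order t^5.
- 2 t^{4} - t^{3} \left(8 x - 1\right) - 3 t^{2} \left(4 x^{2} - x + 1\right) - t x \left(8 x^{2} - 3 x + 6\right) - 2 x^{4} + x^{3} - 3 x^{2} + 3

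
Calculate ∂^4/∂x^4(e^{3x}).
81 e^{3 x}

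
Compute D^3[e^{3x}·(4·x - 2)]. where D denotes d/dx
\left(108 x + 54\right) e^{3 x}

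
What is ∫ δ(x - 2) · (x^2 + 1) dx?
5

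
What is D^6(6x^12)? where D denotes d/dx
3991680 x^{6}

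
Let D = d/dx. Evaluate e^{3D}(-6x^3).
- 6 x^{3} - 54 x^{2} - 162 x - 162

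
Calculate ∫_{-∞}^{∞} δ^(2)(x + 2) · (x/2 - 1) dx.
0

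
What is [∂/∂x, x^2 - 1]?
2 x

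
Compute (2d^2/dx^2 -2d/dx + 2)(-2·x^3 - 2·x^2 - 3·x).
- 4 x^{3} + 8 x^{2} - 22 x - 2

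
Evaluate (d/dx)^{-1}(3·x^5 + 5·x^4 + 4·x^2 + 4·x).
\frac{x^{6}}{2} + x^{5} + \frac{4 x^{3}}{3} + 2 x^{2}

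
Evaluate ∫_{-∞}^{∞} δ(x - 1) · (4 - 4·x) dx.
0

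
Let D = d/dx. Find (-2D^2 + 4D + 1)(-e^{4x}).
15 e^{4 x}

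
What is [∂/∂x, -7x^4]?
- 28 x^{3}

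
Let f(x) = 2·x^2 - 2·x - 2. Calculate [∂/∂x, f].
4 x - 2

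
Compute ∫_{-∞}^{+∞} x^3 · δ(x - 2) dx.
8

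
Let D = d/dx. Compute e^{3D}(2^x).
2^{x + 3}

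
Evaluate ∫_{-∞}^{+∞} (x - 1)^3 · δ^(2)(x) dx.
-6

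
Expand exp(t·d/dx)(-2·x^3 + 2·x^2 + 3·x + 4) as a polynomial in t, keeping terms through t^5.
- 2 t^{3} + t^{2} \left(2 - 6 x\right) + t \left(- 6 x^{2} + 4 x + 3\right) - 2 x^{3} + 2 x^{2} + 3 x + 4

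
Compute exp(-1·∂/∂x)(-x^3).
- x^{3} + 3 x^{2} - 3 x + 1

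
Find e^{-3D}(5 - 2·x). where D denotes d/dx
11 - 2 x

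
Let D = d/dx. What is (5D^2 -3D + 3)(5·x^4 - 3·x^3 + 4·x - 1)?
15 x^{4} - 69 x^{3} + 327 x^{2} - 78 x - 15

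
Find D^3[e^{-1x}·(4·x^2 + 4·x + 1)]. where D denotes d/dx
\left(- 4 x^{2} + 20 x - 13\right) e^{- x}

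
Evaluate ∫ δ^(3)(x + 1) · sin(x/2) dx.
\frac{\cos{\left(\frac{1}{2} \right)}}{8}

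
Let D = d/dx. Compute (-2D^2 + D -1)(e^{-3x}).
- 22 e^{- 3 x}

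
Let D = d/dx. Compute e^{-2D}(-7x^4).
- 7 x^{4} + 56 x^{3} - 168 x^{2} + 224 x - 112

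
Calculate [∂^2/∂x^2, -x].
-2\frac{d}{dx}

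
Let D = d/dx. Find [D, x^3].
3 x^{2}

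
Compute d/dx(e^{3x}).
3 e^{3 x}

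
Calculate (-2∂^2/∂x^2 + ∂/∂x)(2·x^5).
10 x^{3} \left(x - 8\right)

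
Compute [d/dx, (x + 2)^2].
2 x + 4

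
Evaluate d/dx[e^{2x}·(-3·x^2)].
6 x \left(- x - 1\right) e^{2 x}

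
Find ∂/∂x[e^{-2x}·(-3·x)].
3 \left(2 x - 1\right) e^{- 2 x}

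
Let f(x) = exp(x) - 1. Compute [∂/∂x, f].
e^{x}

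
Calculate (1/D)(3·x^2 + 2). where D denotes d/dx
x^{3} + 2 x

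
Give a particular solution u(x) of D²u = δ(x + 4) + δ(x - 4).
\frac{|x + 4|}{2} + \frac{|x - 4|}{2}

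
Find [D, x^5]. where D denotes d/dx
5 x^{4}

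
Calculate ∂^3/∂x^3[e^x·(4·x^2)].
4 \left(x^{2} + 6 x + 6\right) e^{x}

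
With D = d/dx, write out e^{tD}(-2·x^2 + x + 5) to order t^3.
- 2 t^{2} - t \left(4 x - 1\right) - 2 x^{2} + x + 5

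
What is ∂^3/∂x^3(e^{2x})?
8 e^{2 x}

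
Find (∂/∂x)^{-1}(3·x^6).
\frac{3 x^{7}}{7}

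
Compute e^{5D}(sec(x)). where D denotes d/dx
\sec{\left(x + 5 \right)}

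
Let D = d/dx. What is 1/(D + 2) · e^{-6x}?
- \frac{e^{- 6 x}}{4}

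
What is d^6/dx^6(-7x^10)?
- 1058400 x^{4}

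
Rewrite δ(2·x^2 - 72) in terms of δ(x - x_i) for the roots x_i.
\frac{\delta(x - 6) + \delta(x + 6)}{24}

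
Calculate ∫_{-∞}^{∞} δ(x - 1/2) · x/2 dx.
\frac{1}{4}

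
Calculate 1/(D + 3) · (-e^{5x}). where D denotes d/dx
- \frac{e^{5 x}}{8}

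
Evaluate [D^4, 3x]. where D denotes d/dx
12D^{3}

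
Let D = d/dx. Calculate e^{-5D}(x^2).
x^{2} - 10 x + 25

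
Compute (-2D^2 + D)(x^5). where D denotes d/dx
5 x^{3} \left(x - 8\right)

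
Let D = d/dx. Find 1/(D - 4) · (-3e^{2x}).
\frac{3 e^{2 x}}{2}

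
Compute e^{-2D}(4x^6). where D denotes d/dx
4 x^{6} - 48 x^{5} + 240 x^{4} - 640 x^{3} + 960 x^{2} - 768 x + 256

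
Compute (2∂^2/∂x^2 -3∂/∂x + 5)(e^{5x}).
40 e^{5 x}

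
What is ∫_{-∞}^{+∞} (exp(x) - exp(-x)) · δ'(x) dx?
-2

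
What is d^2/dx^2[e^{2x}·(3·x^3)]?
6 x \left(2 x^{2} + 6 x + 3\right) e^{2 x}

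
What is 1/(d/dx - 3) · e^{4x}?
e^{4 x}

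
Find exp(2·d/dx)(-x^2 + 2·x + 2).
- x^{2} - 2 x + 2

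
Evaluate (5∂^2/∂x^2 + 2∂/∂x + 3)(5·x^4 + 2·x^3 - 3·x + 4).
15 x^{4} + 46 x^{3} + 312 x^{2} + 51 x + 6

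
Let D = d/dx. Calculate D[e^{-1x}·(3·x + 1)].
\left(2 - 3 x\right) e^{- x}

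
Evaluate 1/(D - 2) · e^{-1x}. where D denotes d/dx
- \frac{e^{- x}}{3}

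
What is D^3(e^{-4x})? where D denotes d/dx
- 64 e^{- 4 x}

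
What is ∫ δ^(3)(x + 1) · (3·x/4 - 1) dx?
0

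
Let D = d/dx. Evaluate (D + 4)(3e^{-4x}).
0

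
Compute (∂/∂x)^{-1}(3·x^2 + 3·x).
x^{3} + \frac{3 x^{2}}{2}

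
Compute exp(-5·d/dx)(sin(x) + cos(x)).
\sqrt{2} \cos{\left(- x + \frac{\pi}{4} + 5 \right)}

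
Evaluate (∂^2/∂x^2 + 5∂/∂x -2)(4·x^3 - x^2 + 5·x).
- 8 x^{3} + 62 x^{2} + 4 x + 23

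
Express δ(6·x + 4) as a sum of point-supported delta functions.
\frac{\delta(x + 2/3)}{6}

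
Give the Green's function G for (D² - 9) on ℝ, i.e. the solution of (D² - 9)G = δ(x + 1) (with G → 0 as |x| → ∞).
-\frac{e^{-3|x + 1|}}{6}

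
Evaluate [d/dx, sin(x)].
\cos{\left(x \right)}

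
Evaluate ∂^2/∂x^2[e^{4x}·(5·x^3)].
10 x \left(8 x^{2} + 12 x + 3\right) e^{4 x}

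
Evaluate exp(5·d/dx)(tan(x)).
\tan{\left(x + 5 \right)}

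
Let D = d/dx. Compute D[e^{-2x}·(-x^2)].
2 x \left(x - 1\right) e^{- 2 x}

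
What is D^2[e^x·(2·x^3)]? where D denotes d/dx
2 x \left(x^{2} + 6 x + 6\right) e^{x}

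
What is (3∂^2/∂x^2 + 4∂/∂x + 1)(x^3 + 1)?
x^{3} + 12 x^{2} + 18 x + 1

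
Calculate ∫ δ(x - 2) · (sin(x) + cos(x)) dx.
\cos{\left(2 \right)} + \sin{\left(2 \right)}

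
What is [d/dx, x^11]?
11 x^{10}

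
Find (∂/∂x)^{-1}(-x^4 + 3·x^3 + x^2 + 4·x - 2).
- \frac{x^{5}}{5} + \frac{3 x^{4}}{4} + \frac{x^{3}}{3} + 2 x^{2} - 2 x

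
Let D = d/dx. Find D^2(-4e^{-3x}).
- 36 e^{- 3 x}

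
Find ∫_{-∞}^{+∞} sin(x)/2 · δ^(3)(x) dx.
\frac{1}{2}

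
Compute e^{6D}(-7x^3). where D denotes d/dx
- 7 x^{3} - 126 x^{2} - 756 x - 1512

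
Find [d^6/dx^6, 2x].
12\frac{d^{5}}{dx^{5}}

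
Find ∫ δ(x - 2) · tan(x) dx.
\tan{\left(2 \right)}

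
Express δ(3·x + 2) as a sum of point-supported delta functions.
\frac{\delta(x + 2/3)}{3}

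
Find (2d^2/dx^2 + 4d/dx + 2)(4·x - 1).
8 x + 14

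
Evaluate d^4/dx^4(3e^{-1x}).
3 e^{- x}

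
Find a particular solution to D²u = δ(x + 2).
\frac{|x + 2|}{2}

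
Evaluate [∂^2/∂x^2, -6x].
-12\frac{d}{dx}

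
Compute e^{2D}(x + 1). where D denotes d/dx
x + 3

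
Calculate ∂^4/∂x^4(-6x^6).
- 2160 x^{2}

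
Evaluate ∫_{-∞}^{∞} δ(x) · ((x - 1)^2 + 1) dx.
2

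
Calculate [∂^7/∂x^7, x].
7\frac{d^{6}}{dx^{6}}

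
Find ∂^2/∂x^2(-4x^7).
- 168 x^{5}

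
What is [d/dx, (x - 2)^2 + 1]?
2 x - 4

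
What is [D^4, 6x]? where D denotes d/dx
24D^{3}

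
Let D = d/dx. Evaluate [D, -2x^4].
- 8 x^{3}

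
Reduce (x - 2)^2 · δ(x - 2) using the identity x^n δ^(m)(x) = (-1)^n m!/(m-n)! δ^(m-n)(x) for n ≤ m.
0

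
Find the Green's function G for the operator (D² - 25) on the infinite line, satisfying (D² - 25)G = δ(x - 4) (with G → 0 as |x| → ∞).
-\frac{e^{-5|x - 4|}}{10}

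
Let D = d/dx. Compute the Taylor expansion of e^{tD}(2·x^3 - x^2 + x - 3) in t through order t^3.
2 t^{3} + t^{2} \left(6 x - 1\right) + t \left(6 x^{2} - 2 x + 1\right) + 2 x^{3} - x^{2} + x - 3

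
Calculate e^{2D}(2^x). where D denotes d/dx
2^{x + 2}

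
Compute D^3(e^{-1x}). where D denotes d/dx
- e^{- x}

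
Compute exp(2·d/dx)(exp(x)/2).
\frac{e^{x + 2}}{2}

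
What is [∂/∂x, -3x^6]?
- 18 x^{5}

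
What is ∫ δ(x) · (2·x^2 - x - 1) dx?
-1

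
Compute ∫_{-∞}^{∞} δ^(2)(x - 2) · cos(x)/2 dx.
- \frac{\cos{\left(2 \right)}}{2}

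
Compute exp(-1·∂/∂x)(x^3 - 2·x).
x^{3} - 3 x^{2} + x + 1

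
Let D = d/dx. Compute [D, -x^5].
- 5 x^{4}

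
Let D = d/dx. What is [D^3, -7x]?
-21D^{2}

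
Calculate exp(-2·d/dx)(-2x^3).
- 2 x^{3} + 12 x^{2} - 24 x + 16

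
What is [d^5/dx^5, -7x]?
-35\frac{d^{4}}{dx^{4}}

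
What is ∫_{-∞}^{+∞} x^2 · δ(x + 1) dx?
1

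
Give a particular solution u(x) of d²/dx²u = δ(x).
\frac{|x|}{2}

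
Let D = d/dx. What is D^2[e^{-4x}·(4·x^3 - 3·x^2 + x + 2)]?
2 \left(32 x^{3} - 72 x^{2} + 44 x + 9\right) e^{- 4 x}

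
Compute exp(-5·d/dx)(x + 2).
x - 3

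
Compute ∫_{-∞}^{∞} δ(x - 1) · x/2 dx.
\frac{1}{2}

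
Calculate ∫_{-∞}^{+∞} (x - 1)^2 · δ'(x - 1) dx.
0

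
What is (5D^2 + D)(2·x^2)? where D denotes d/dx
4 x + 20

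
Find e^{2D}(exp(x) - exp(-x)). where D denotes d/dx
2 \sinh{\left(x + 2 \right)}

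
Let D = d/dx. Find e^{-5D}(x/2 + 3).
\frac{x}{2} + \frac{1}{2}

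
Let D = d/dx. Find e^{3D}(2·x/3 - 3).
\frac{2 x}{3} - 1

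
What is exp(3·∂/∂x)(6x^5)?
6 x^{5} + 90 x^{4} + 540 x^{3} + 1620 x^{2} + 2430 x + 1458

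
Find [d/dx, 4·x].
4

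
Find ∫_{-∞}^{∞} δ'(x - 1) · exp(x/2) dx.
- \frac{e^{\frac{1}{2}}}{2}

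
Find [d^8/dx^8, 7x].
56\frac{d^{7}}{dx^{7}}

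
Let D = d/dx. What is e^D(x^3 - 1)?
x \left(x^{2} + 3 x + 3\right)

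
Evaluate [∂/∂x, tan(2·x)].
\frac{2}{\cos^{2}{\left(2 x \right)}}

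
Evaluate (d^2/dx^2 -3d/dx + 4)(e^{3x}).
4 e^{3 x}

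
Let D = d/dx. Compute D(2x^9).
18 x^{8}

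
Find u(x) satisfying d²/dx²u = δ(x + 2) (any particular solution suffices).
\frac{|x + 2|}{2}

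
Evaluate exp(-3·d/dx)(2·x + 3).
2 x - 3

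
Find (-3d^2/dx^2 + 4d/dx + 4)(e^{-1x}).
- 3 e^{- x}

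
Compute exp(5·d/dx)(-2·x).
- 2 x - 10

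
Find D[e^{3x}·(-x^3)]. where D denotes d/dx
3 x^{2} \left(- x - 1\right) e^{3 x}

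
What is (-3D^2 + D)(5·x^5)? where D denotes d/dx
25 x^{3} \left(x - 12\right)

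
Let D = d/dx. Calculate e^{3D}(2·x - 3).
2 x + 3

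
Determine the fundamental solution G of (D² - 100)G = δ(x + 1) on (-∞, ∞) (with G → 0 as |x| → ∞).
-\frac{e^{-10|x + 1|}}{20}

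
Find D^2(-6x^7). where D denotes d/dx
- 252 x^{5}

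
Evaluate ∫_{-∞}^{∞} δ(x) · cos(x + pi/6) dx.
\frac{\sqrt{3}}{2}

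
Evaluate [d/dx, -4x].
-4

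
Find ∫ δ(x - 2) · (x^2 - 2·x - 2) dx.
-2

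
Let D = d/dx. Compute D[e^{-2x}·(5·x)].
5 \left(1 - 2 x\right) e^{- 2 x}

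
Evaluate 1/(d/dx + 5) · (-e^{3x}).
- \frac{e^{3 x}}{8}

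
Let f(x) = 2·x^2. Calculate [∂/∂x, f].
4 x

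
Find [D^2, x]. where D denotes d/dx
2D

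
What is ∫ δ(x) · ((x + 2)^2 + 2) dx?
6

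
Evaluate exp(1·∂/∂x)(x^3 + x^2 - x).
x^{3} + 4 x^{2} + 4 x + 1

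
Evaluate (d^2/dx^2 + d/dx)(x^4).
4 x^{2} \left(x + 3\right)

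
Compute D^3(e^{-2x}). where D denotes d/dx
- 8 e^{- 2 x}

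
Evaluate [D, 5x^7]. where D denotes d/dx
35 x^{6}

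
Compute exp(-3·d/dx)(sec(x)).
\sec{\left(x - 3 \right)}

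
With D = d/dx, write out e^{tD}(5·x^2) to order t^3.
5 t^{2} + 10 t x + 5 x^{2}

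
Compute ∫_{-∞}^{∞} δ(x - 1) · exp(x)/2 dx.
\frac{e}{2}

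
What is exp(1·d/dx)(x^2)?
x^{2} + 2 x + 1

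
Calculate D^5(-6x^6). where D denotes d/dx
- 4320 x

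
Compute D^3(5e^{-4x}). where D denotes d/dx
- 320 e^{- 4 x}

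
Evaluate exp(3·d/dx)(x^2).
x^{2} + 6 x + 9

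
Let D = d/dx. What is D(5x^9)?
45 x^{8}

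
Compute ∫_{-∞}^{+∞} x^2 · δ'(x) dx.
0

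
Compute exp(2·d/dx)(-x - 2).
- x - 4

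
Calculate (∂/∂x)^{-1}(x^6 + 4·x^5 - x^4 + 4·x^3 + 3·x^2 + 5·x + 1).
\frac{x^{7}}{7} + \frac{2 x^{6}}{3} - \frac{x^{5}}{5} + x^{4} + x^{3} + \frac{5 x^{2}}{2} + x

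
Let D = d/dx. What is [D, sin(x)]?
\cos{\left(x \right)}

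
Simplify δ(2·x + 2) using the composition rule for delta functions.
\frac{\delta(x + 1)}{2}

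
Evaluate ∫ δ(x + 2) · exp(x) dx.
e^{-2}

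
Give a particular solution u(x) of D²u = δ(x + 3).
\frac{|x + 3|}{2}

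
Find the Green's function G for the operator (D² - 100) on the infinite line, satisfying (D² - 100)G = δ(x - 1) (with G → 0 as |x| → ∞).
-\frac{e^{-10|x - 1|}}{20}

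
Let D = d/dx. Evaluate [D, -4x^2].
- 8 x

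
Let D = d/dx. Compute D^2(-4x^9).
- 288 x^{7}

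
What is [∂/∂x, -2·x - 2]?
-2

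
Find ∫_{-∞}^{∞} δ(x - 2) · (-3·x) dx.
-6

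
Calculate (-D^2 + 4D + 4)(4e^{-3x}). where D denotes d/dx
- 68 e^{- 3 x}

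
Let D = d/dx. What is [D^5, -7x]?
-35D^{4}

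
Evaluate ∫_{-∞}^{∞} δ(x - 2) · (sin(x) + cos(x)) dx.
\cos{\left(2 \right)} + \sin{\left(2 \right)}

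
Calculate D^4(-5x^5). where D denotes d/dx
- 600 x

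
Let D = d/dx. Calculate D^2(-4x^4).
- 48 x^{2}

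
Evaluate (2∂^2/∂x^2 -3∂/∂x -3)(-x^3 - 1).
3 x^{3} + 9 x^{2} - 12 x + 3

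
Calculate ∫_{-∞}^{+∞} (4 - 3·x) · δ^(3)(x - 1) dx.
0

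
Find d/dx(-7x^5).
- 35 x^{4}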